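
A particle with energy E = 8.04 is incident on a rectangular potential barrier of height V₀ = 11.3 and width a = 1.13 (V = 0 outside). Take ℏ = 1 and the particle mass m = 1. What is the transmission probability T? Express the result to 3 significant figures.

T = 0.0102

E < V₀: inside the barrier ψ ∝ e^{±κx} with κ = √(2m(V₀ − E))/ℏ = 2.553.
κa = 2.885, sinh(κa) = 8.927.
Matching ψ, ψ′ at both faces gives T = [1 + V₀² sinh²(κa) / (4E(V₀ − E))]⁻¹ = 1/98.06 = 0.0102.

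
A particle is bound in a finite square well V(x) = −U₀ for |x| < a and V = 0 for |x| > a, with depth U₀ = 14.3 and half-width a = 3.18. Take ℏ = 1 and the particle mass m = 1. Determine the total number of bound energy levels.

Define the well-strength parameter z₀ = (a/ℏ)√(2mU₀) = 3.18 × √(2·1·14.3) = 17.01.
The even/odd transcendental equations gain one root per π/2 in z₀, giving N = 1 + ⌊2z₀/π⌋ = 1 + ⌊10.83⌋ = 11.

N = 11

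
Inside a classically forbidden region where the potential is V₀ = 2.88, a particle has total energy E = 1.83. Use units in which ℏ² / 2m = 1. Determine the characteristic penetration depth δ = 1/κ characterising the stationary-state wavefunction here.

δ = 0.976

Since E < V₀ the TISE in this region is ψ'' = κ²ψ with κ = √(2m(V₀ − E))/ℏ.
κ = √(2 × 0.5 × 1.05) = 1.025. The penetration depth is δ = 1/κ = 0.976.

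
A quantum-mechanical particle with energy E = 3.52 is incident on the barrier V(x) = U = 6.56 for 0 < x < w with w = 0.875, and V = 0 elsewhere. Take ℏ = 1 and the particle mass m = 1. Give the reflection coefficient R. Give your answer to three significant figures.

R = 0.948

E < U: inside the barrier ψ ∝ e^{±κx} with κ = √(2m(U − E))/ℏ = 2.466.
κw = 2.158, sinh(κw) = 4.267.
The exact tunnelling result is T⁻¹ = 1 + U² sinh²(κw) / [4E(U − E)] = 19.31, so T = 0.0518.
R = 1 − T = 0.948.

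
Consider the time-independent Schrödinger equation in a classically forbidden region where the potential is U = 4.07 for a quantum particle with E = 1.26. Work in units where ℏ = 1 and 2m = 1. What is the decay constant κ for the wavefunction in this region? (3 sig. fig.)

Since E < U the TISE in this region is ψ'' = κ²ψ with κ = √(2m(U − E))/ℏ.
κ = √(2 × 0.5 × 2.81) = 1.676.

κ = 1.68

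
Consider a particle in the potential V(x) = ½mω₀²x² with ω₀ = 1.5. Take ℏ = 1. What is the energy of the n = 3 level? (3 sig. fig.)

The oscillator eigenvalues are E_n = ℏω₀(n + ½), so E_3 = 1.5 × 3.5 = 5.250.

E = 5.25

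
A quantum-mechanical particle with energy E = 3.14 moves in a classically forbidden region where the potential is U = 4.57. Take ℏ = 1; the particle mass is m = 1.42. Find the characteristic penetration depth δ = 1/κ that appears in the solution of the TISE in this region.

Since E < U the TISE in this region is ψ'' = κ²ψ with κ = √(2m(U − E))/ℏ.
κ = √(2 × 1.42 × 1.43) = 2.015. The penetration depth is δ = 1/κ = 0.496.

δ = 0.496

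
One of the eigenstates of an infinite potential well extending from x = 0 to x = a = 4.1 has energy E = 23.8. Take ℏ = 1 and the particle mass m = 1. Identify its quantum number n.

n = 9

From E_n = n²π²ℏ²/(2ma²) invert to n = √(2ma²E)/(πℏ).
n = (4.1/π) × √(2 × 1 × 23.8) = 9.004 → n = 9.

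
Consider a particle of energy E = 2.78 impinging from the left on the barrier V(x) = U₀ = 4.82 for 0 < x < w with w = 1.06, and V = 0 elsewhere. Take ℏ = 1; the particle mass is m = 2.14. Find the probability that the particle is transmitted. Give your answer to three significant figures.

E < U₀: inside the barrier ψ ∝ e^{±κx} with κ = √(2m(U₀ − E))/ℏ = 2.955.
κw = 3.132, sinh(κw) = 11.44.
The exact tunnelling result is T⁻¹ = 1 + U₀² sinh²(κw) / [4E(U₀ − E)] = 135.0, so T = 0.00741.

T = 0.00741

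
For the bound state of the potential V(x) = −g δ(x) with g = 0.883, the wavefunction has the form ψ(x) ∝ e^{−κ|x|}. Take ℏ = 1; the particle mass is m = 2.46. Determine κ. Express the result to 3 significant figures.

κ = 2.17

Integrating the TISE across x = 0 gives the cusp condition ψ'(0⁺) − ψ'(0⁻) = −(2mg/ℏ²)ψ(0).
With ψ ∝ e^{−κ|x|} this yields −2κ = −2mg/ℏ², so κ = mg/ℏ² = 2.172.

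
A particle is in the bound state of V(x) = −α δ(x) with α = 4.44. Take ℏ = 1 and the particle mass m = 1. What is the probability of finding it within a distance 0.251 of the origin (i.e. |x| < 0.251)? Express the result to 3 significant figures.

The normalised bound state is ψ = √κ e^{−κ|x|} with κ = mα/ℏ² = 4.440.
P(|x| < d) = ∫_{−d}^{d} κ e^{−2κ|x|} dx = 1 − e^{−2κd} = 1 − e^{−2.229} = 0.8924.

P = 0.892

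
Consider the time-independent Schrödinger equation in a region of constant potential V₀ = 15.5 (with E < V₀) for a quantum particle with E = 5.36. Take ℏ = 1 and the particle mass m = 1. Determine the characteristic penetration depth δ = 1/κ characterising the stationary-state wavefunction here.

Since E < V₀ the TISE in this region is ψ'' = κ²ψ with κ = √(2m(V₀ − E))/ℏ.
κ = √(2 × 1 × 10.14) = 4.503. The penetration depth is δ = 1/κ = 0.222.

δ = 0.222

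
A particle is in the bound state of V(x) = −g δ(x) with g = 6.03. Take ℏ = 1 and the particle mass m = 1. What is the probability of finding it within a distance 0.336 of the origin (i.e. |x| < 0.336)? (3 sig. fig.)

The normalised bound state is ψ = √κ e^{−κ|x|} with κ = mg/ℏ² = 6.030.
P(|x| < d) = ∫_{−d}^{d} κ e^{−2κ|x|} dx = 1 − e^{−2κd} = 1 − e^{−4.052} = 0.9826.

P = 0.983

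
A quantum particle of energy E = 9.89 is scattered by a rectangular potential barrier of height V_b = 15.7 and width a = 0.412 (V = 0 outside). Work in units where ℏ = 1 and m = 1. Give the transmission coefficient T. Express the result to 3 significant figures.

E < V_b: inside the barrier ψ ∝ e^{±κx} with κ = √(2m(V_b − E))/ℏ = 3.409.
κa = 1.404, sinh(κa) = 1.914.
The exact tunnelling result is T⁻¹ = 1 + V_b² sinh²(κa) / [4E(V_b − E)] = 4.928, so T = 0.203.

T = 0.203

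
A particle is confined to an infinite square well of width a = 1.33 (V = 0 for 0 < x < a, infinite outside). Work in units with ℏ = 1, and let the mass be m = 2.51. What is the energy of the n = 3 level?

Requiring ψ(0) = ψ(a) = 0 quantises k = nπ/a, hence E_n = ℏ²k²/2m = n²π²ℏ²/(2ma²).
E_3 = 3² × π² / (2 × 2.51 × 1.33²) = 10.00.

E = 10.0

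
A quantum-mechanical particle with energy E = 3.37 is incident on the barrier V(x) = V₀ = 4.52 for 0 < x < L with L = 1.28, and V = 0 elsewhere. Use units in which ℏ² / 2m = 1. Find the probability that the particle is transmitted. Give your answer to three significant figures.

E < V₀: inside the barrier ψ ∝ e^{±κx} with κ = √(2m(V₀ − E))/ℏ = 1.072.
κL = 1.373, sinh(κL) = 1.846.
The exact tunnelling result is T⁻¹ = 1 + V₀² sinh²(κL) / [4E(V₀ − E)] = 5.492, so T = 0.182.

T = 0.182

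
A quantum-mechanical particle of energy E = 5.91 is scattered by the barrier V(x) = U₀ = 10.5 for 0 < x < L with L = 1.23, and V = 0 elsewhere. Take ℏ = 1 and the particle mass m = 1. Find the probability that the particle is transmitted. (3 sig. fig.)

E < U₀: inside the barrier ψ ∝ e^{±κx} with κ = √(2m(U₀ − E))/ℏ = 3.030.
κL = 3.727, sinh(κL) = 20.76.
The exact tunnelling result is T⁻¹ = 1 + U₀² sinh²(κL) / [4E(U₀ − E)] = 438.9, so T = 0.00228.

T = 0.00228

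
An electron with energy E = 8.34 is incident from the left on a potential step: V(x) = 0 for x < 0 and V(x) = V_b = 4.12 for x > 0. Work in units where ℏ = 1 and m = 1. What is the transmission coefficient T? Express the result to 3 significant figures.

T = 0.972

The wavenumbers are k₁ = √(2mE)/ℏ = 4.084 on the left and k₂ = √(2m(E − V_b))/ℏ = 2.905 on the right.
Continuity of ψ and ψ′ at the step yields the reflection amplitude r = (k₁ − k₂)/(k₁ + k₂) = 0.1687; thus R = |r|² = 0.02845, T = 0.9715.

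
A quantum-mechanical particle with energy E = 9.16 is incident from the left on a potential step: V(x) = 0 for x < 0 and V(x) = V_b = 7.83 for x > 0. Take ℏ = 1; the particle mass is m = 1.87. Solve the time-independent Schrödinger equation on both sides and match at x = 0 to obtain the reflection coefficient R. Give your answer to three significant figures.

The wavenumbers are k₁ = √(2mE)/ℏ = 5.853 on the left and k₂ = √(2m(E − V_b))/ℏ = 2.230 on the right.
Matching ψ and ψ′ at x = 0 gives r = (k₁ − k₂)/(k₁ + k₂), so R = r² = 0.2009 and T = 1 − R = 0.7991.

R = 0.201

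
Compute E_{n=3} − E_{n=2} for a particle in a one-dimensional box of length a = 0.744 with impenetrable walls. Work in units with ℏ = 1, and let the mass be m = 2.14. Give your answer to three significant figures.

E_n = n²π²ℏ²/(2ma²), so ΔE = (3² − 2²) π²ℏ²/(2ma²).
ΔE = 5 × π² / (2 × 2.14 × 0.744²) = 20.83.

ΔE = 20.8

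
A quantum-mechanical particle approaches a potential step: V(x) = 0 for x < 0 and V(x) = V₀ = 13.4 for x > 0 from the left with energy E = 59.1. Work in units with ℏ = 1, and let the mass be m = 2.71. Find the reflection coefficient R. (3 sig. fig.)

R = 0.00412

On each side the TISE gives plane waves with k = √(2m(E − V))/ℏ: k₁ = √(2·2.71·59.1) = 17.90, k₂ = √(2·2.71·45.7) = 15.74.
Continuity of ψ and ψ′ at the step yields the reflection amplitude r = (k₁ − k₂)/(k₁ + k₂) = 0.06419; thus R = |r|² = 0.004121, T = 0.9959.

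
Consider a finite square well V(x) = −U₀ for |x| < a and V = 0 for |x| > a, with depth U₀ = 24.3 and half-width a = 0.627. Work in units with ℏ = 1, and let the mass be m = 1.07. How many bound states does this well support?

The dimensionless depth is z₀ = a√(2mU₀)/ℏ = 0.627 × √(52.00) = 4.521.
A new bound state (alternating even/odd) appears each time z₀ passes a multiple of π/2, so N = ⌊2z₀/π⌋ + 1 = ⌊2.878⌋ + 1 = 3.

N = 3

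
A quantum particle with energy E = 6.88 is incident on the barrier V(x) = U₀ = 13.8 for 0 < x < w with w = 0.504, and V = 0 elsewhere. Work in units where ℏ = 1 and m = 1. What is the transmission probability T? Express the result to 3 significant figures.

T = 0.0898

Since E < U₀ the interior solution is evanescent with decay constant κ = √(2m(U₀ − E))/ℏ = 3.720.
κw = 1.875, sinh(κw) = 3.184.
Matching ψ, ψ′ at both faces gives T = [1 + U₀² sinh²(κw) / (4E(U₀ − E))]⁻¹ = 1/11.14 = 0.0898.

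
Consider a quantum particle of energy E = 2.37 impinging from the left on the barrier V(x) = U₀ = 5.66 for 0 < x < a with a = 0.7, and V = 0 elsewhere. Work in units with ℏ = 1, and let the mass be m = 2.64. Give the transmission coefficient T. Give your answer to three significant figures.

T = 0.0113

Since E < U₀ the interior solution is evanescent with decay constant κ = √(2m(U₀ − E))/ℏ = 4.168.
κa = 2.918, sinh(κa) = 9.221.
Matching ψ, ψ′ at both faces gives T = [1 + U₀² sinh²(κa) / (4E(U₀ − E))]⁻¹ = 1/88.33 = 0.0113.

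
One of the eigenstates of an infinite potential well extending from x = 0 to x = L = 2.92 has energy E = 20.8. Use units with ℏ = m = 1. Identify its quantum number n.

n = 6

From E_n = n²π²ℏ²/(2mL²) invert to n = √(2mL²E)/(πℏ).
n = (2.92/π) × √(2 × 1 × 20.8) = 5.995 → n = 6.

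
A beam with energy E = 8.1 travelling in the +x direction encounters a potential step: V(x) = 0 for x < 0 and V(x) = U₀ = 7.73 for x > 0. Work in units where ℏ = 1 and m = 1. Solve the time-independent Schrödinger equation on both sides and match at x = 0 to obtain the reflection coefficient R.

R = 0.420

The wavenumbers are k₁ = √(2mE)/ℏ = 4.025 on the left and k₂ = √(2m(E − U₀))/ℏ = 0.8602 on the right.
Continuity of ψ and ψ′ at the step yields the reflection amplitude r = (k₁ − k₂)/(k₁ + k₂) = 0.6478; thus R = |r|² = 0.4197, T = 0.5803.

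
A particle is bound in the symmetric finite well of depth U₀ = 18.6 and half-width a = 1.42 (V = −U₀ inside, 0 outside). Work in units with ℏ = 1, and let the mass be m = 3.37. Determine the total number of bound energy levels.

N = 11

The dimensionless depth is z₀ = a√(2mU₀)/ℏ = 1.42 × √(125.4) = 15.90.
The even/odd transcendental equations gain one root per π/2 in z₀, giving N = 1 + ⌊2z₀/π⌋ = 1 + ⌊10.12⌋ = 11.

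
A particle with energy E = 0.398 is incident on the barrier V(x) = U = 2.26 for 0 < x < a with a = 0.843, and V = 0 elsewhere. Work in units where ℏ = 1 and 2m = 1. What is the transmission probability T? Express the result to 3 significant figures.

T = 0.223

Since E < U the interior solution is evanescent with decay constant κ = √(2m(U − E))/ℏ = 1.365.
κa = 1.150, sinh(κa) = 1.421.
Matching ψ, ψ′ at both faces gives T = [1 + U² sinh²(κa) / (4E(U − E))]⁻¹ = 1/4.481 = 0.223.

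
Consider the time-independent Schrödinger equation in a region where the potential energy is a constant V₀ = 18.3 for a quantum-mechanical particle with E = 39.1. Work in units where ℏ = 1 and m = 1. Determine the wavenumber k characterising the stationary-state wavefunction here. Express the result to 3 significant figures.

With E > V₀ the solution is oscillatory, ψ ∝ e^{±ikx} with k = √(2m(E − V₀))/ℏ.
k = √(2 × 1 × 20.8) = 6.450.

k = 6.45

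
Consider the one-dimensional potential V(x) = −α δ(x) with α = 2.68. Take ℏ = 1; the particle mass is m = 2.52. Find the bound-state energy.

The bound state is ψ(x) = √κ e^{−κ|x|}. The derivative jump ψ'(0⁺) − ψ'(0⁻) = −(2mα/ℏ²)ψ(0) fixes κ = mα/ℏ² = 6.754.
Then E = −ℏ²κ²/(2m) = −mα²/(2ℏ²) = -9.050.

E = -9.05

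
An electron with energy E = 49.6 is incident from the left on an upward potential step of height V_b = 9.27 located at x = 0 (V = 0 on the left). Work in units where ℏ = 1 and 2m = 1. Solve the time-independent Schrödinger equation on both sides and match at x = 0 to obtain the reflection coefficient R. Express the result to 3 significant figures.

On each side the TISE gives plane waves with k = √(2m(E − V))/ℏ: k₁ = √(2·½·49.6) = 7.043, k₂ = √(2·½·40.33) = 6.351.
Matching ψ and ψ′ at x = 0 gives r = (k₁ − k₂)/(k₁ + k₂), so R = r² = 0.002671 and T = 1 − R = 0.9973.

R = 0.00267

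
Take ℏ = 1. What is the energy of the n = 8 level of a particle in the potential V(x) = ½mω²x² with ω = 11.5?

The oscillator eigenvalues are E_n = ℏω(n + ½), so E_8 = 11.5 × 8.5 = 97.75.

E = 97.8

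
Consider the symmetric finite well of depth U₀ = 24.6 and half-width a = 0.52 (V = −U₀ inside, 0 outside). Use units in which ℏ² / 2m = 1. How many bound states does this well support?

N = 2

Define the well-strength parameter z₀ = (a/ℏ)√(2mU₀) = 0.52 × √(2·0.5·24.6) = 2.579.
The even/odd transcendental equations gain one root per π/2 in z₀, giving N = 1 + ⌊2z₀/π⌋ = 1 + ⌊1.642⌋ = 2.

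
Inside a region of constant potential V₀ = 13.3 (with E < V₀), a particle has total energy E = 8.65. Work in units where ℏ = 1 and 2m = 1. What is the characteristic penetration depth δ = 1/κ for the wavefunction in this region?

Since E < V₀ the TISE in this region is ψ'' = κ²ψ with κ = √(2m(V₀ − E))/ℏ.
κ = √(2 × 0.5 × 4.65) = 2.156. The penetration depth is δ = 1/κ = 0.464.

δ = 0.464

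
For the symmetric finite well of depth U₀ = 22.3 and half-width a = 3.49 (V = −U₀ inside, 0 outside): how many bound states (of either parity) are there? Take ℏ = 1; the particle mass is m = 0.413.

N = 10

Define the well-strength parameter z₀ = (a/ℏ)√(2mU₀) = 3.49 × √(2·0.413·22.3) = 14.98.
The even/odd transcendental equations gain one root per π/2 in z₀, giving N = 1 + ⌊2z₀/π⌋ = 1 + ⌊9.536⌋ = 10.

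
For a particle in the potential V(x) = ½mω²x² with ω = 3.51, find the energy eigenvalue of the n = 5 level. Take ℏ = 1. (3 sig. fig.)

E = 19.3

Using E_n = (n + ½)ℏω: E_5 = 5.5 × 3.51 = 19.31.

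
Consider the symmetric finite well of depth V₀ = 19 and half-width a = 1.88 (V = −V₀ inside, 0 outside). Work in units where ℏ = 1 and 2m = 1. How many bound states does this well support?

The dimensionless depth is z₀ = a√(2mV₀)/ℏ = 1.88 × √(19.00) = 8.195.
The even/odd transcendental equations gain one root per π/2 in z₀, giving N = 1 + ⌊2z₀/π⌋ = 1 + ⌊5.217⌋ = 6.

N = 6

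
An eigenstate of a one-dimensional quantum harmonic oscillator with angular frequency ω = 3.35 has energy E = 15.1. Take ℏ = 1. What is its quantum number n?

Invert E_n = (n + ½)ℏω: n = E/ℏω − ½ = 4.007, so n = 4.

n = 4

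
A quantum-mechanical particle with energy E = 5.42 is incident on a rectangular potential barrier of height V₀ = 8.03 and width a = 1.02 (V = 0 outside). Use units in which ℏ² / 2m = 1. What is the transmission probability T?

E < V₀: inside the barrier ψ ∝ e^{±κx} with κ = √(2m(V₀ − E))/ℏ = 1.616.
κa = 1.648, sinh(κa) = 2.502.
Matching ψ, ψ′ at both faces gives T = [1 + V₀² sinh²(κa) / (4E(V₀ − E))]⁻¹ = 1/8.132 = 0.123.

T = 0.123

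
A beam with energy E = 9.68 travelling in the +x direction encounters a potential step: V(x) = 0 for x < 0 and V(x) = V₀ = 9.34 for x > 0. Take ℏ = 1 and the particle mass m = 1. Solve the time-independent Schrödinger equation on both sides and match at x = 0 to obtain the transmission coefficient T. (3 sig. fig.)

T = 0.532

The wavenumbers are k₁ = √(2mE)/ℏ = 4.400 on the left and k₂ = √(2m(E − V₀))/ℏ = 0.8246 on the right.
Matching ψ and ψ′ at x = 0 gives r = (k₁ − k₂)/(k₁ + k₂), so R = r² = 0.4683 and T = 1 − R = 0.5317.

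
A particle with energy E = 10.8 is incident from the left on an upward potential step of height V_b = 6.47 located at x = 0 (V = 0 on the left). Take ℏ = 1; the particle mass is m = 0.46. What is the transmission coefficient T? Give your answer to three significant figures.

The wavenumbers are k₁ = √(2mE)/ℏ = 3.152 on the left and k₂ = √(2m(E − V_b))/ℏ = 1.996 on the right.
Matching ψ and ψ′ at x = 0 gives r = (k₁ − k₂)/(k₁ + k₂), so R = r² = 0.05044 and T = 1 − R = 0.9496.

T = 0.950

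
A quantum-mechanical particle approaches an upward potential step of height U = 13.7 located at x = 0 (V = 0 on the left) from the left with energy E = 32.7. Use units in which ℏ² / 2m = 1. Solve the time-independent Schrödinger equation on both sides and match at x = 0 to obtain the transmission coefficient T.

The wavenumbers are k₁ = √(2mE)/ℏ = 5.718 on the left and k₂ = √(2m(E − U))/ℏ = 4.359 on the right.
Continuity of ψ and ψ′ at the step yields the reflection amplitude r = (k₁ − k₂)/(k₁ + k₂) = 0.1349; thus R = |r|² = 0.01820, T = 0.9818.

T = 0.982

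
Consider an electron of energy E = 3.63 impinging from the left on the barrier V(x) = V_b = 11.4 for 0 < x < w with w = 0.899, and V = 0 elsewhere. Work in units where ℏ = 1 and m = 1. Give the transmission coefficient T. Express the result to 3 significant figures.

T = 0.00290

Since E < V_b the interior solution is evanescent with decay constant κ = √(2m(V_b − E))/ℏ = 3.942.
κw = 3.544, sinh(κw) = 17.29.
Matching ψ, ψ′ at both faces gives T = [1 + V_b² sinh²(κw) / (4E(V_b − E))]⁻¹ = 1/345.2 = 0.00290.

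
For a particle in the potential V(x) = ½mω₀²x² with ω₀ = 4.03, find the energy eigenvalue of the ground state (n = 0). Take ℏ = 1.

Using E_n = (n + ½)ℏω₀: E_0 = 0.5 × 4.03 = 2.015.

E = 2.02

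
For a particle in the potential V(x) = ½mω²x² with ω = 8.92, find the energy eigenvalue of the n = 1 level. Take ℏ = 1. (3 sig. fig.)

E = 13.4

Using E_n = (n + ½)ℏω: E_1 = 1.5 × 8.92 = 13.38.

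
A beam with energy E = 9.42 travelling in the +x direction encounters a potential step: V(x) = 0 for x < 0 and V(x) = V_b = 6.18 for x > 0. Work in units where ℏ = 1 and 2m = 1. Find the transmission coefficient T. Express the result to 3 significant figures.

The wavenumbers are k₁ = √(2mE)/ℏ = 3.069 on the left and k₂ = √(2m(E − V_b))/ℏ = 1.800 on the right.
Matching ψ and ψ′ at x = 0 gives r = (k₁ − k₂)/(k₁ + k₂), so R = r² = 0.06794 and T = 1 − R = 0.9321.

T = 0.932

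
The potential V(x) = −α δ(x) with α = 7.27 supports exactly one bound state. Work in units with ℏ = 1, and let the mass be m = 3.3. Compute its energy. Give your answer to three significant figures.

E = -87.2

For x ≠ 0 the bound state is ψ ∝ e^{−κ|x|}; integrating the TISE across the delta gives the cusp condition 2κ = 2mα/ℏ², so κ = 23.99.
Then E = −ℏ²κ²/(2m) = −mα²/(2ℏ²) = -87.21.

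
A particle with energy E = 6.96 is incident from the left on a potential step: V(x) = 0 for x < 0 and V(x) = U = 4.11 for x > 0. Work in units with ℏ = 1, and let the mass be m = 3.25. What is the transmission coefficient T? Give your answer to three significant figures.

On each side the TISE gives plane waves with k = √(2m(E − V))/ℏ: k₁ = √(2·3.25·6.96) = 6.726, k₂ = √(2·3.25·2.85) = 4.304.
Matching ψ and ψ′ at x = 0 gives r = (k₁ − k₂)/(k₁ + k₂), so R = r² = 0.04822 and T = 1 − R = 0.9518.

T = 0.952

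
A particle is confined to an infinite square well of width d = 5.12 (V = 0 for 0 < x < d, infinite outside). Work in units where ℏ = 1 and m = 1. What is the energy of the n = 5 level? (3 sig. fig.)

The infinite-well eigenfunctions ψ_n = √(2/d) sin(nπx/d) vanish at both walls, giving E_n = n²π²ℏ²/(2md²).
E_5 = 5² × π² / (2 × 1 × 5.12²) = 4.706.

E = 4.71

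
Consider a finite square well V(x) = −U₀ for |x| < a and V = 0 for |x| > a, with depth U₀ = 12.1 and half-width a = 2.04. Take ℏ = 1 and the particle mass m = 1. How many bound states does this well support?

Define the well-strength parameter z₀ = (a/ℏ)√(2mU₀) = 2.04 × √(2·1·12.1) = 10.04.
A new bound state (alternating even/odd) appears each time z₀ passes a multiple of π/2, so N = ⌊2z₀/π⌋ + 1 = ⌊6.389⌋ + 1 = 7.

N = 7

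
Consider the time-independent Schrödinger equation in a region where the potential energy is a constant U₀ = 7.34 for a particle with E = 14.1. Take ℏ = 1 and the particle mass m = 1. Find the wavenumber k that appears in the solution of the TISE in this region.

k = 3.68

With E > U₀ the solution is oscillatory, ψ ∝ e^{±ikx} with k = √(2m(E − U₀))/ℏ.
k = √(2 × 1 × 6.76) = 3.677.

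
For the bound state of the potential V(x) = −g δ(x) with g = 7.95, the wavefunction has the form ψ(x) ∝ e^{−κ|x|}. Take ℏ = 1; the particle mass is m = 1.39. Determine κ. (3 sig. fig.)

κ = 11.1

Integrate −(ℏ²/2m)ψ'' − gδ(x)ψ = Eψ from −ε to +ε: the ψ'' term gives ψ'(0⁺) − ψ'(0⁻) and the δ term gives −(2mg/ℏ²)ψ(0).
With ψ ∝ e^{−κ|x|} this yields −2κ = −2mg/ℏ², so κ = mg/ℏ² = 11.05.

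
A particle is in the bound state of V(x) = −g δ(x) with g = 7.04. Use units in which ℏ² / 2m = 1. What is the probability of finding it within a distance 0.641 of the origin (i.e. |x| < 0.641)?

P = 0.989

The normalised bound state is ψ = √κ e^{−κ|x|} with κ = mg/ℏ² = 3.520.
P(|x| < d) = ∫_{−d}^{d} κ e^{−2κ|x|} dx = 1 − e^{−2κd} = 1 − e^{−4.513} = 0.9890.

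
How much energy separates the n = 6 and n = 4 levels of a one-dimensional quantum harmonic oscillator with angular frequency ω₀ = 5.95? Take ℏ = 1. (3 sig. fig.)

E_n = ℏω₀(n + ½), so ΔE = (6 − 4) ℏω₀ = 2 × 5.95 = 11.90.

ΔE = 11.9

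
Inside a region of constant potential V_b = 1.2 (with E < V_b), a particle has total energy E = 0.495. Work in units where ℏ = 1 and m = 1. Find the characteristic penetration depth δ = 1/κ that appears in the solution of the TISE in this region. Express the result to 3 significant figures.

δ = 0.842

Since E < V_b the TISE in this region is ψ'' = κ²ψ with κ = √(2m(V_b − E))/ℏ.
κ = √(2 × 1 × 0.705) = 1.187. The penetration depth is δ = 1/κ = 0.842.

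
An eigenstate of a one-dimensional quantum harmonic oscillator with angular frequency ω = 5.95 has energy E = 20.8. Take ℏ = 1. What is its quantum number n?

Invert E_n = (n + ½)ℏω: n = E/ℏω − ½ = 2.996, so n = 3.

n = 3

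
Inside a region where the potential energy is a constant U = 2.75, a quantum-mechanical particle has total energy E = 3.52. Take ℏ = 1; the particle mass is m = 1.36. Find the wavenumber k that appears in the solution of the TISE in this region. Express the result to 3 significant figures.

With E > U the solution is oscillatory, ψ ∝ e^{±ikx} with k = √(2m(E − U))/ℏ.
k = √(2 × 1.36 × 0.77) = 1.447.

k = 1.45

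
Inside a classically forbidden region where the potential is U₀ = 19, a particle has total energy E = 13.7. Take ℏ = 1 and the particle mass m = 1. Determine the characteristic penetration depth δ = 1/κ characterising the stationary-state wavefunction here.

Since E < U₀ the TISE in this region is ψ'' = κ²ψ with κ = √(2m(U₀ − E))/ℏ.
κ = √(2 × 1 × 5.3) = 3.256. The penetration depth is δ = 1/κ = 0.307.

δ = 0.307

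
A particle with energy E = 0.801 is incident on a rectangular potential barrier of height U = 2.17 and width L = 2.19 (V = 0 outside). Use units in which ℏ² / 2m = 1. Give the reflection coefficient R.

Since E < U the interior solution is evanescent with decay constant κ = √(2m(U − E))/ℏ = 1.170.
κL = 2.562, sinh(κL) = 6.445.
Matching ψ, ψ′ at both faces gives T = [1 + U² sinh²(κL) / (4E(U − E))]⁻¹ = 1/45.59 = 0.0219.
R = 1 − T = 0.978.

R = 0.978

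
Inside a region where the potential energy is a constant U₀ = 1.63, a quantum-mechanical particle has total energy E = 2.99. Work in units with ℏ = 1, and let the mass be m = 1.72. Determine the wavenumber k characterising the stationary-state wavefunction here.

k = 2.16

With E > U₀ the solution is oscillatory, ψ ∝ e^{±ikx} with k = √(2m(E − U₀))/ℏ.
k = √(2 × 1.72 × 1.36) = 2.163.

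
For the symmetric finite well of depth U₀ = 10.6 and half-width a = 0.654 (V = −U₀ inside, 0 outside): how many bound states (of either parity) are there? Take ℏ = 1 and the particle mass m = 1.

Define the well-strength parameter z₀ = (a/ℏ)√(2mU₀) = 0.654 × √(2·1·10.6) = 3.011.
A new bound state (alternating even/odd) appears each time z₀ passes a multiple of π/2, so N = ⌊2z₀/π⌋ + 1 = ⌊1.917⌋ + 1 = 2.

N = 2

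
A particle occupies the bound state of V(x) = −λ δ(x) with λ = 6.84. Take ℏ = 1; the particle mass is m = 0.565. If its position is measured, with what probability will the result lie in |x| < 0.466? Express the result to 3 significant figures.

The normalised bound state is ψ = √κ e^{−κ|x|} with κ = mλ/ℏ² = 3.865.
P(|x| < d) = ∫_{−d}^{d} κ e^{−2κ|x|} dx = 1 − e^{−2κd} = 1 − e^{−3.602} = 0.9727.

P = 0.973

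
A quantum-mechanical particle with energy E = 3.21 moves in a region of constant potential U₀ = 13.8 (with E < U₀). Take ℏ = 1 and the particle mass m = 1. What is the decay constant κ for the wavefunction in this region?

Since E < U₀ the TISE in this region is ψ'' = κ²ψ with κ = √(2m(U₀ − E))/ℏ.
κ = √(2 × 1 × 10.59) = 4.602.

κ = 4.60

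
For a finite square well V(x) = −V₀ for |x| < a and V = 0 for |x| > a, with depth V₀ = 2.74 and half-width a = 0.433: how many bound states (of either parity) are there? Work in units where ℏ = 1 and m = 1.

N = 1

Define the well-strength parameter z₀ = (a/ℏ)√(2mV₀) = 0.433 × √(2·1·2.74) = 1.014.
The even/odd transcendental equations gain one root per π/2 in z₀, giving N = 1 + ⌊2z₀/π⌋ = 1 + ⌊0.6453⌋ = 1.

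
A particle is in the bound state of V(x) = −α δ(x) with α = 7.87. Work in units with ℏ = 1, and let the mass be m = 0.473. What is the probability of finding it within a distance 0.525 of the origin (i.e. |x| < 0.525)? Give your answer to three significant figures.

The normalised bound state is ψ = √κ e^{−κ|x|} with κ = mα/ℏ² = 3.723.
P(|x| < d) = ∫_{−d}^{d} κ e^{−2κ|x|} dx = 1 − e^{−2κd} = 1 − e^{−3.909} = 0.9799.

P = 0.980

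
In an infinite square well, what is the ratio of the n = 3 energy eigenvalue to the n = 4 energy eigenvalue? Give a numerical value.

E_n = n²π²ℏ²/(2mL²) so the ratio is n₂²/n₁² = 9/16 = 0.5625.

0.5625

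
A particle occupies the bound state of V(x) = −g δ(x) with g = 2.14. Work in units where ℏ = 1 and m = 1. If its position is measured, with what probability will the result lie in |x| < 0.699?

The normalised bound state is ψ = √κ e^{−κ|x|} with κ = mg/ℏ² = 2.140.
P(|x| < d) = ∫_{−d}^{d} κ e^{−2κ|x|} dx = 1 − e^{−2κd} = 1 − e^{−2.992} = 0.9498.

P = 0.950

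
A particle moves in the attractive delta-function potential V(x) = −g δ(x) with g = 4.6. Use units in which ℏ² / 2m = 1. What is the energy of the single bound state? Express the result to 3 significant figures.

For x ≠ 0 the bound state is ψ ∝ e^{−κ|x|}; integrating the TISE across the delta gives the cusp condition 2κ = 2mg/ℏ², so κ = 2.300.
Then E = −ℏ²κ²/(2m) = −mg²/(2ℏ²) = -5.290.

E = -5.29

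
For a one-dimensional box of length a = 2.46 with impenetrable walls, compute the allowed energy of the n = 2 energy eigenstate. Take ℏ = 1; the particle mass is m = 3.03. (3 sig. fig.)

E = 1.08

Requiring ψ(0) = ψ(a) = 0 quantises k = nπ/a, hence E_n = ℏ²k²/2m = n²π²ℏ²/(2ma²).
E_2 = 2² × π² / (2 × 3.03 × 2.46²) = 1.077.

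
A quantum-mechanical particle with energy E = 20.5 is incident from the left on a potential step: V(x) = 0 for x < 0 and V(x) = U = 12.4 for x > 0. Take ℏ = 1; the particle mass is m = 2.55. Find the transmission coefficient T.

T = 0.948

On each side the TISE gives plane waves with k = √(2m(E − V))/ℏ: k₁ = √(2·2.55·20.5) = 10.22, k₂ = √(2·2.55·8.1) = 6.427.
Continuity of ψ and ψ′ at the step yields the reflection amplitude r = (k₁ − k₂)/(k₁ + k₂) = 0.2281; thus R = |r|² = 0.05201, T = 0.9480.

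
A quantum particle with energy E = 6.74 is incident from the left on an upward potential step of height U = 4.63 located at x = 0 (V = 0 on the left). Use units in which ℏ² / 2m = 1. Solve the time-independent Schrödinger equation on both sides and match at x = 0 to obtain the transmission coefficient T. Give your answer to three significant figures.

On each side the TISE gives plane waves with k = √(2m(E − V))/ℏ: k₁ = √(2·½·6.74) = 2.596, k₂ = √(2·½·2.11) = 1.453.
Matching ψ and ψ′ at x = 0 gives r = (k₁ − k₂)/(k₁ + k₂), so R = r² = 0.07978 and T = 1 − R = 0.9202.

T = 0.920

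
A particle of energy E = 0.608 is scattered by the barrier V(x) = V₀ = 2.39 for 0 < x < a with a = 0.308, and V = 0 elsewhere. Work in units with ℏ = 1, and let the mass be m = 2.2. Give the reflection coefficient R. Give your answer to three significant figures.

E < V₀: inside the barrier ψ ∝ e^{±κx} with κ = √(2m(V₀ − E))/ℏ = 2.800.
κa = 0.8624, sinh(κa) = 0.9734.
The exact tunnelling result is T⁻¹ = 1 + V₀² sinh²(κa) / [4E(V₀ − E)] = 2.249, so T = 0.445.
R = 1 − T = 0.555.

R = 0.555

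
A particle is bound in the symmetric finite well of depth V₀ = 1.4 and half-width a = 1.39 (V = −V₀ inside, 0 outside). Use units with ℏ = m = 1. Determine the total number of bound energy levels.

N = 2

The dimensionless depth is z₀ = a√(2mV₀)/ℏ = 1.39 × √(2.800) = 2.326.
A new bound state (alternating even/odd) appears each time z₀ passes a multiple of π/2, so N = ⌊2z₀/π⌋ + 1 = ⌊1.481⌋ + 1 = 2.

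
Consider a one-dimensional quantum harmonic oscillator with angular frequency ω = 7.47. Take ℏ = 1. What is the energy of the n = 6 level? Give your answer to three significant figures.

E = 48.6

Using E_n = (n + ½)ℏω: E_6 = 6.5 × 7.47 = 48.56.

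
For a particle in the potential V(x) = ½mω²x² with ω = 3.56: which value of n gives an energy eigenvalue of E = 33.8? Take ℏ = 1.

E_n = ℏω(n + ½) ⇒ n = E/(ℏω) − ½ = 33.8/3.56 − 0.5 = 8.994 → n = 9.

n = 9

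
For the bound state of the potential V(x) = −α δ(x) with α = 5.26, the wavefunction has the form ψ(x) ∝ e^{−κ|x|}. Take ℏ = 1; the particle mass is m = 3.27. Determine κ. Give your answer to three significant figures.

Integrate −(ℏ²/2m)ψ'' − αδ(x)ψ = Eψ from −ε to +ε: the ψ'' term gives ψ'(0⁺) − ψ'(0⁻) and the δ term gives −(2mα/ℏ²)ψ(0).
With ψ ∝ e^{−κ|x|} this yields −2κ = −2mα/ℏ², so κ = mα/ℏ² = 17.20.

κ = 17.2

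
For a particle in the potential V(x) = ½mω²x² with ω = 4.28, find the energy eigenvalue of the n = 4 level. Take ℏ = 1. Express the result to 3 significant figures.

Using E_n = (n + ½)ℏω: E_4 = 4.5 × 4.28 = 19.26.

E = 19.3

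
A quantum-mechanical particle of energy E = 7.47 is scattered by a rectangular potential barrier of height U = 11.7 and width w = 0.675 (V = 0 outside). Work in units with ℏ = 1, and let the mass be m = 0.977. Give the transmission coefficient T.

T = 0.0736

Since E < U the interior solution is evanescent with decay constant κ = √(2m(U − E))/ℏ = 2.875.
κw = 1.941, sinh(κw) = 3.410.
The exact tunnelling result is T⁻¹ = 1 + U² sinh²(κw) / [4E(U − E)] = 13.59, so T = 0.0736.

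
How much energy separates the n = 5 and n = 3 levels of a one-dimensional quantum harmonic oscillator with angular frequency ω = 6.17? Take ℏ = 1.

E_n = ℏω(n + ½), so ΔE = (5 − 3) ℏω = 2 × 6.17 = 12.34.

ΔE = 12.3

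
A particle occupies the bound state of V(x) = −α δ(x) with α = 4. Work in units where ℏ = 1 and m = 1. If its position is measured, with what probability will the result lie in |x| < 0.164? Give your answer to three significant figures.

The normalised bound state is ψ = √κ e^{−κ|x|} with κ = mα/ℏ² = 4.000.
P(|x| < d) = ∫_{−d}^{d} κ e^{−2κ|x|} dx = 1 − e^{−2κd} = 1 − e^{−1.312} = 0.7307.

P = 0.731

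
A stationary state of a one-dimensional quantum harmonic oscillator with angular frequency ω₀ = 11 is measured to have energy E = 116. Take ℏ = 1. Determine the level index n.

E_n = ℏω₀(n + ½) ⇒ n = E/(ℏω₀) − ½ = 116/11 − 0.5 = 10.045 → n = 10.

n = 10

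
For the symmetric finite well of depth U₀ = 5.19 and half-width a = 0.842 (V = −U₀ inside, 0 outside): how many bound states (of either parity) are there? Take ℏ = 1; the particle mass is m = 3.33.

Define the well-strength parameter z₀ = (a/ℏ)√(2mU₀) = 0.842 × √(2·3.33·5.19) = 4.950.
The even/odd transcendental equations gain one root per π/2 in z₀, giving N = 1 + ⌊2z₀/π⌋ = 1 + ⌊3.151⌋ = 4.

N = 4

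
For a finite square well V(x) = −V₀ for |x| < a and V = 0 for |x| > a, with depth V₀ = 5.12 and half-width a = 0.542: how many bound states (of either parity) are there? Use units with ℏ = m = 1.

N = 2

The dimensionless depth is z₀ = a√(2mV₀)/ℏ = 0.542 × √(10.24) = 1.734.
A new bound state (alternating even/odd) appears each time z₀ passes a multiple of π/2, so N = ⌊2z₀/π⌋ + 1 = ⌊1.104⌋ + 1 = 2.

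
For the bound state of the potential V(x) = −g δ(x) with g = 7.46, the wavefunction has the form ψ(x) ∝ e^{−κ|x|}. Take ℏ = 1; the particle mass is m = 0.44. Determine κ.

Integrating the TISE across x = 0 gives the cusp condition ψ'(0⁺) − ψ'(0⁻) = −(2mg/ℏ²)ψ(0).
With ψ ∝ e^{−κ|x|} this yields −2κ = −2mg/ℏ², so κ = mg/ℏ² = 3.282.

κ = 3.28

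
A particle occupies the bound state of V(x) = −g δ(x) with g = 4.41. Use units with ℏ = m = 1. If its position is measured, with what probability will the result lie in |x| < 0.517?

The normalised bound state is ψ = √κ e^{−κ|x|} with κ = mg/ℏ² = 4.410.
P(|x| < d) = ∫_{−d}^{d} κ e^{−2κ|x|} dx = 1 − e^{−2κd} = 1 − e^{−4.560} = 0.9895.

P = 0.990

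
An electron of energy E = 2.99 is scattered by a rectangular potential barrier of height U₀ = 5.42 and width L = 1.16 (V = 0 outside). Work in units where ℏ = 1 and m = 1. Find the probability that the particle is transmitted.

Since E < U₀ the interior solution is evanescent with decay constant κ = √(2m(U₀ − E))/ℏ = 2.205.
κL = 2.557, sinh(κL) = 6.411.
Matching ψ, ψ′ at both faces gives T = [1 + U₀² sinh²(κL) / (4E(U₀ − E))]⁻¹ = 1/42.55 = 0.0235.

T = 0.0235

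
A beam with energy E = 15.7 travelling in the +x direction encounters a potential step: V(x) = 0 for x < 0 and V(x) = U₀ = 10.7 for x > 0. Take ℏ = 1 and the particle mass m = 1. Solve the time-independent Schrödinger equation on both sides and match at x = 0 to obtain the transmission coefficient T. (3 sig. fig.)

On each side the TISE gives plane waves with k = √(2m(E − V))/ℏ: k₁ = √(2·1·15.7) = 5.604, k₂ = √(2·1·5) = 3.162.
Continuity of ψ and ψ′ at the step yields the reflection amplitude r = (k₁ − k₂)/(k₁ + k₂) = 0.2785; thus R = |r|² = 0.07756, T = 0.9224.

T = 0.922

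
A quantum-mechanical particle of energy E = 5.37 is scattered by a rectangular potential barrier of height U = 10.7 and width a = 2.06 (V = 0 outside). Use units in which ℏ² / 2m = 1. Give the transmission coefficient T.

Since E < U the interior solution is evanescent with decay constant κ = √(2m(U − E))/ℏ = 2.309.
κa = 4.756, sinh(κa) = 58.13.
Matching ψ, ψ′ at both faces gives T = [1 + U² sinh²(κa) / (4E(U − E))]⁻¹ = 1/3380 = 0.000296.

T = 0.000296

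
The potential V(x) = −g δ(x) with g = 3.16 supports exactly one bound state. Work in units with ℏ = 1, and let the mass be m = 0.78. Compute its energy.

E = -3.89

The bound state is ψ(x) = √κ e^{−κ|x|}. The derivative jump ψ'(0⁺) − ψ'(0⁻) = −(2mg/ℏ²)ψ(0) fixes κ = mg/ℏ² = 2.465.
Then E = −ℏ²κ²/(2m) = −mg²/(2ℏ²) = -3.894.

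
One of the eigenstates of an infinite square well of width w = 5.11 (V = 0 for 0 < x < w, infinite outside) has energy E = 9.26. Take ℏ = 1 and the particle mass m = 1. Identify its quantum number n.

For an infinite well E_n = n²π²ℏ²/(2mw²), so n = (w/πℏ)√(2mE).
n = (5.11/π) × √(2 × 1 × 9.26) = 7.000 → n = 7.

n = 7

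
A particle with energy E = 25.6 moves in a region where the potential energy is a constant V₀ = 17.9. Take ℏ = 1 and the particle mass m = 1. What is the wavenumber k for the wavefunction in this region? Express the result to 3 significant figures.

k = 3.92

With E > V₀ the solution is oscillatory, ψ ∝ e^{±ikx} with k = √(2m(E − V₀))/ℏ.
k = √(2 × 1 × 7.7) = 3.924.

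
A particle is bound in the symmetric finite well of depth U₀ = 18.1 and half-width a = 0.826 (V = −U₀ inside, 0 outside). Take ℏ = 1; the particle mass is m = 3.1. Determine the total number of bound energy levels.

N = 6

The dimensionless depth is z₀ = a√(2mU₀)/ℏ = 0.826 × √(112.2) = 8.750.
The even/odd transcendental equations gain one root per π/2 in z₀, giving N = 1 + ⌊2z₀/π⌋ = 1 + ⌊5.571⌋ = 6.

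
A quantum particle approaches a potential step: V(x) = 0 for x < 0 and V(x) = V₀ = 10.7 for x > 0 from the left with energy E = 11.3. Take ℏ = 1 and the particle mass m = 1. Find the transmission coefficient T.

The wavenumbers are k₁ = √(2mE)/ℏ = 4.754 on the left and k₂ = √(2m(E − V₀))/ℏ = 1.095 on the right.
Matching ψ and ψ′ at x = 0 gives r = (k₁ − k₂)/(k₁ + k₂), so R = r² = 0.3912 and T = 1 − R = 0.6088.

T = 0.609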